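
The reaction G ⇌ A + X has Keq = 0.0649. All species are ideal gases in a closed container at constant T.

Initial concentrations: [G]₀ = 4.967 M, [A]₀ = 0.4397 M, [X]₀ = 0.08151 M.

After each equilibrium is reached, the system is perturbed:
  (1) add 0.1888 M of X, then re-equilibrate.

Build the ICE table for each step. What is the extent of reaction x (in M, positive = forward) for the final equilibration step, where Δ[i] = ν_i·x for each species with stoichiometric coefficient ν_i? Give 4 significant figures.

Q₀ = 0.007216 vs Keq = 0.0649 ⇒ Q<K, forward
Step 1:
                  G         A         X
  Initial     4.967    0.4397   0.08151
  Change    -0.3172    0.3172    0.3172
  Equil        4.65    0.7569    0.3987
  solve Keq expr → x = 0.3172; check Q = 0.0649
Then add 0.1888 M of X.
Step 2:
                  G         A         X
  Initial      4.65    0.7569    0.5875
  Change       0.11     -0.11     -0.11
  Equil        4.76    0.6469    0.4775
  solve Keq expr → x = -0.11; check Q = 0.0649

x = -0.11 M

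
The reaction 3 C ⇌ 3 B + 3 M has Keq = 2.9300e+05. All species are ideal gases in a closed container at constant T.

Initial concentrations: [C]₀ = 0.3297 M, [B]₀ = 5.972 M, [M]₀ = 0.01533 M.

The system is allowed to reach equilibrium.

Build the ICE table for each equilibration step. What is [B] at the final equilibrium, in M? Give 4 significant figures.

Q₀ = 0.02141 vs Keq = 2.9300e+05 ⇒ Q<K, forward
Step 1:
                  C         B         M
  init       0.3297     5.972   0.01533
  Δ         -0.2999    0.2999    0.2999
  eq        0.02977     6.272    0.3153
  solve Keq expr → x = 0.09998; check Q = 2.9300e+05

[B]_eq = 6.272 M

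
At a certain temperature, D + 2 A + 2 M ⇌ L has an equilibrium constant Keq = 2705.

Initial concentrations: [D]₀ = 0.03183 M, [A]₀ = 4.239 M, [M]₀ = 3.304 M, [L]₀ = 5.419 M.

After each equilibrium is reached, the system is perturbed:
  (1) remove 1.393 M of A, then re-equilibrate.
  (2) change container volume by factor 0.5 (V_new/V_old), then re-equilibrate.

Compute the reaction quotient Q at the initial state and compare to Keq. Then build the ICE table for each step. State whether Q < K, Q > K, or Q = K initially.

Q₀ = 0.8679; Q < K (proceeds forward)

Q₀ = 0.8679 vs Keq = 2705 ⇒ Q<K, forward
Step 1:
                  D         A         M         L
  init      0.03183     4.239     3.304     5.419
  Δ        -0.03182  -0.06364  -0.06364   0.03182
  eq      1.1008e-05     4.175      3.24     5.451
  solve Keq expr → x = 0.03182; check Q = 2705
Then remove 1.393 M of A.
Step 2:
                  D         A         M         L
  init    1.1008e-05     2.782      3.24     5.451
  Δ       1.3781e-05 2.7562e-05 2.7562e-05 -1.3781e-05
  eq      2.4789e-05     2.782      3.24     5.451
  solve Keq expr → x = -1.3781e-05; check Q = 2705
Then change container volume by factor 0.5 (V_new/V_old).
Step 3:
                  D         A         M         L
  init    4.9578e-05     5.565     6.481      10.9
  Δ       -4.6480e-05 -9.2959e-05 -9.2959e-05 4.6480e-05
  eq      3.0989e-06     5.565     6.481      10.9
  solve Keq expr → x = 4.6480e-05; check Q = 2705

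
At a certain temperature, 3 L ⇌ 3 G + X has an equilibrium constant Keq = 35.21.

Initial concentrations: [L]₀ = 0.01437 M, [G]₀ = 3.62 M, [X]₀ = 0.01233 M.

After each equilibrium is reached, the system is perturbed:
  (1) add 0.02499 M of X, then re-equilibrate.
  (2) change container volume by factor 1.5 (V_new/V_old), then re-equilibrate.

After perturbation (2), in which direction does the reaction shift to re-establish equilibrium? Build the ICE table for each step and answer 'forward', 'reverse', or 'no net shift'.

Direction: forward

Q₀ = 1.9711e+05 vs Keq = 35.21 ⇒ Q>K, reverse
Step 1:
                  L         G         X
  init      0.01437      3.62   0.01233
  Δ         0.03668  -0.03668  -0.01223
  eq        0.05105     3.583 1.0184e-04
  solve Keq expr → x = -0.01223; check Q = 35.21
Then add 0.02499 M of X.
Step 2:
                  L         G         X
  init      0.05105     3.583   0.02509
  Δ         0.07086  -0.07086  -0.02362
  eq         0.1219     3.512  0.001472
  solve Keq expr → x = -0.02362; check Q = 35.21
Then change container volume by factor 1.5 (V_new/V_old).
Step 3:
                  L         G         X
  init      0.08128     2.342 9.8151e-04
  Δ       -0.001263  0.001263 4.2092e-04
  eq        0.08001     2.343  0.001402
  solve Keq expr → x = 4.2092e-04; check Q = 35.21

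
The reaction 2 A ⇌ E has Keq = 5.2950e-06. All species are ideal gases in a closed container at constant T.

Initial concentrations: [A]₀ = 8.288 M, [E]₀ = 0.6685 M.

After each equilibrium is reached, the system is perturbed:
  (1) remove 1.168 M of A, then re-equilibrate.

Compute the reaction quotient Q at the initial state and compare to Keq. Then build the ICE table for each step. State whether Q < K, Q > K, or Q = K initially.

Q₀ = 0.009732 vs Keq = 5.2950e-06 ⇒ Q>K, reverse
Step 1:
                  A         E
  Initial     8.288    0.6685
  Change      1.336    -0.668
  Equil       9.624 4.9043e-04
  solve Keq expr → x = -0.668; check Q = 5.2950e-06
Then remove 1.168 M of A.
Step 2:
                  A         E
  Initial     8.456 4.9043e-04
  Change  2.2359e-04 -1.1180e-04
  Equil       8.456 3.7864e-04
  solve Keq expr → x = -1.1180e-04; check Q = 5.2950e-06

Q₀ = 0.009732; Q > K (proceeds reverse)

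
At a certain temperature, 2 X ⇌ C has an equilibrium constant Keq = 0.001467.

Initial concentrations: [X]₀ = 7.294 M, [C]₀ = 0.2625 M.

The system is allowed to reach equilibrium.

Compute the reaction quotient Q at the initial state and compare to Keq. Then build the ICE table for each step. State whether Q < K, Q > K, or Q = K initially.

Q₀ = 0.004934 vs Keq = 0.001467 ⇒ Q>K, reverse
Step 1:
                  X         C
  I           7.294    0.2625
  C          0.3534   -0.1767
  E           7.647   0.08579
  solve Keq expr → x = -0.1767; check Q = 0.001467

Q₀ = 0.004934; Q > K (proceeds reverse)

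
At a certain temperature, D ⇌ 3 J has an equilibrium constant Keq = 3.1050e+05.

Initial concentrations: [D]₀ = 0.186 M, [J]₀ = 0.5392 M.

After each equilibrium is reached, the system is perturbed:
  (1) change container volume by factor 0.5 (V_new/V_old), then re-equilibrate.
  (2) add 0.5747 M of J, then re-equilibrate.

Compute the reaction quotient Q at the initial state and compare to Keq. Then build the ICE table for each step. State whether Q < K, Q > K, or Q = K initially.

Q₀ = 0.8428 vs Keq = 3.1050e+05 ⇒ Q<K, forward
Step 1:
                  D         J
  Initial     0.186    0.5392
  Change     -0.186     0.558
  Equil   4.2538e-06     1.097
  solve Keq expr → x = 0.186; check Q = 3.1050e+05
Then change container volume by factor 0.5 (V_new/V_old).
Step 2:
                  D         J
  Initial 8.5077e-06     2.194
  Change  2.5519e-05 -7.6558e-05
  Equil   3.4027e-05     2.194
  solve Keq expr → x = -2.5519e-05; check Q = 3.1050e+05
Then add 0.5747 M of J.
Step 3:
                  D         J
  Initial 3.4027e-05     2.769
  Change  3.4342e-05 -1.0302e-04
  Equil   6.8369e-05     2.769
  solve Keq expr → x = -3.4342e-05; check Q = 3.1050e+05

Q₀ = 0.8428; Q < K (proceeds forward)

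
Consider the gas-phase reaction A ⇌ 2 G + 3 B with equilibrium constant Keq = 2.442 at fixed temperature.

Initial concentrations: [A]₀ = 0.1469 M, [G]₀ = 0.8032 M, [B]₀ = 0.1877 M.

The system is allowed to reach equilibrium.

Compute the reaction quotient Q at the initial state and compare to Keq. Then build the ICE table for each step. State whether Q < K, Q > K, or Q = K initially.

Q₀ = 0.02904 vs Keq = 2.442 ⇒ Q<K, forward
Step 1:
                  A         G         B
  init       0.1469    0.8032    0.1877
  Δ        -0.09956    0.1991    0.2987
  eq        0.04734     1.002    0.4864
  solve Keq expr → x = 0.09956; check Q = 2.442

Q₀ = 0.02904; Q < K (proceeds forward)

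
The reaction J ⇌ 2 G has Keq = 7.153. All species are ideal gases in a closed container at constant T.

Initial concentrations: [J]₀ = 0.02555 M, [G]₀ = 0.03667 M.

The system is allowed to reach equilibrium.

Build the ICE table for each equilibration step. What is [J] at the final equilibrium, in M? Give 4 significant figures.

Q₀ = 0.05263 vs Keq = 7.153 ⇒ Q<K, forward
Step 1:
                  J         G
  init      0.02555   0.03667
  Δ        -0.02452   0.04905
  eq       0.001027   0.08572
  solve Keq expr → x = 0.02452; check Q = 7.153

[J]_eq = 0.001027 M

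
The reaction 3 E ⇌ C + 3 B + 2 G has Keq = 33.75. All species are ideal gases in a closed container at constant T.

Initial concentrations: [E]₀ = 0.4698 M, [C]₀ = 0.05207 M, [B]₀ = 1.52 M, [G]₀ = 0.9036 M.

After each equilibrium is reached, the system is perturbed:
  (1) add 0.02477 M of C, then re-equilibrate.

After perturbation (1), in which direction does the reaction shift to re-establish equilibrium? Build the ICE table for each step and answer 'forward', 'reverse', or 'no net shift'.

Q₀ = 1.44 vs Keq = 33.75 ⇒ Q<K, forward
Step 1:
                   E          C          B          G
  init        0.4698    0.05207       1.52     0.9036
  Δ          -0.2012    0.06706     0.2012     0.1341
  eq          0.2686     0.1191      1.721      1.038
  solve Keq expr → x = 0.06706; check Q = 33.75
Then add 0.02477 M of C.
Step 2:
                   E          C          B          G
  init        0.2686     0.1439      1.721      1.038
  Δ          0.01157  -0.003858   -0.01157  -0.007716
  eq          0.2802       0.14       1.71       1.03
  solve Keq expr → x = -0.003858; check Q = 33.75

Direction: reverse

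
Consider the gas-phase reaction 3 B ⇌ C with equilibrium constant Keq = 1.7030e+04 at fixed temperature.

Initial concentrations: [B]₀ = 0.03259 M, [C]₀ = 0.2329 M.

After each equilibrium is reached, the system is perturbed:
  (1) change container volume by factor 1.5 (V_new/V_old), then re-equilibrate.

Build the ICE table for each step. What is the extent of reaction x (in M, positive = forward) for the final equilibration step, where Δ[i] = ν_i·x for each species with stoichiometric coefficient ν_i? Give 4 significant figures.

Q₀ = 6728 vs Keq = 1.7030e+04 ⇒ Q<K, forward
Step 1:
                   B          C
  init       0.03259     0.2329
  Δ        -0.008579    0.00286
  eq         0.02401     0.2358
  solve Keq expr → x = 0.00286; check Q = 1.7030e+04
Then change container volume by factor 1.5 (V_new/V_old).
Step 2:
                   B          C
  init       0.01601     0.1572
  Δ         0.004895  -0.001632
  eq          0.0209     0.1555
  solve Keq expr → x = -0.001632; check Q = 1.7030e+04

x = -0.001632 M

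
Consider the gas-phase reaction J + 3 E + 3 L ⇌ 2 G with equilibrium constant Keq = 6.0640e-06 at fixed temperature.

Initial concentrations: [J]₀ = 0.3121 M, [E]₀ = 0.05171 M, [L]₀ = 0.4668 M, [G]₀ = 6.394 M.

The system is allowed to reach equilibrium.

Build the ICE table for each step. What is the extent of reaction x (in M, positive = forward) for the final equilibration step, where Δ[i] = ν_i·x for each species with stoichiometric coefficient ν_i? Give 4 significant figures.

x = -2.38 M

Q₀ = 9.3140e+06 vs Keq = 6.0640e-06 ⇒ Q>K, reverse
Step 1:
                  J         E         L         G
  I          0.3121   0.05171    0.4668     6.394
  C            2.38     7.139     7.139     -4.76
  E           2.692     7.191     7.606     1.634
  solve Keq expr → x = -2.38; check Q = 6.0640e-06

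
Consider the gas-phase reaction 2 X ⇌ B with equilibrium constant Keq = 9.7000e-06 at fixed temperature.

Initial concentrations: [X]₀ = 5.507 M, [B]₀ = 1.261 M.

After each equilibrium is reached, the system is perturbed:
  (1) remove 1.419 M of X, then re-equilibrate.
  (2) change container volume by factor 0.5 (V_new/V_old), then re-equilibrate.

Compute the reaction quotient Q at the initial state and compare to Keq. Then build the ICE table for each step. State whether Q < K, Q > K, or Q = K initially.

Q₀ = 0.04158; Q > K (proceeds reverse)

Q₀ = 0.04158 vs Keq = 9.7000e-06 ⇒ Q>K, reverse
Step 1:
                  X         B
  init        5.507     1.261
  Δ           2.521     -1.26
  eq          8.028 6.2511e-04
  solve Keq expr → x = -1.26; check Q = 9.7000e-06
Then remove 1.419 M of X.
Step 2:
                  X         B
  init        6.609 6.2511e-04
  Δ       4.0282e-04 -2.0141e-04
  eq          6.609 4.2370e-04
  solve Keq expr → x = -2.0141e-04; check Q = 9.7000e-06
Then change container volume by factor 0.5 (V_new/V_old).
Step 3:
                  X         B
  init        13.22 8.4741e-04
  Δ       -0.001694 8.4698e-04
  eq          13.22  0.001694
  solve Keq expr → x = 8.4698e-04; check Q = 9.7000e-06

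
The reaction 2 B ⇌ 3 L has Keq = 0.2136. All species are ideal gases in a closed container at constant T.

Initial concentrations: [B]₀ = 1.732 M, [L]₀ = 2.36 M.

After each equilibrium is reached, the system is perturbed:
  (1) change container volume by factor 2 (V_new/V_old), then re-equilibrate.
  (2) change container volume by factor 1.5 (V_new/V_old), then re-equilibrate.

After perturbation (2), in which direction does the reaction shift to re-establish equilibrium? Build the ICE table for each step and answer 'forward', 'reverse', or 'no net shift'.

Direction: forward

Q₀ = 4.382 vs Keq = 0.2136 ⇒ Q>K, reverse
Step 1:
                   B          L
  I            1.732       2.36
  C           0.8276     -1.241
  E             2.56      1.119
  solve Keq expr → x = -0.4138; check Q = 0.2136
Then change container volume by factor 2 (V_new/V_old).
Step 2:
                   B          L
  I             1.28     0.5593
  C          -0.0777     0.1165
  E            1.202     0.6758
  solve Keq expr → x = 0.03885; check Q = 0.2136
Then change container volume by factor 1.5 (V_new/V_old).
Step 3:
                   B          L
  I           0.8014     0.4505
  C         -0.03375    0.05062
  E           0.7677     0.5012
  solve Keq expr → x = 0.01687; check Q = 0.2136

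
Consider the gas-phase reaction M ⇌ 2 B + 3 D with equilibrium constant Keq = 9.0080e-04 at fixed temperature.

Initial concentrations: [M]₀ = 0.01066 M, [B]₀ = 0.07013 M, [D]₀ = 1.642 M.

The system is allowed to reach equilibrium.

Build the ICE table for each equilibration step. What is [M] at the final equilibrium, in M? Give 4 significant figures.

[M]_eq = 0.04408 M

Q₀ = 2.043 vs Keq = 9.0080e-04 ⇒ Q>K, reverse
Step 1:
                    M           B           D
  init        0.01066     0.07013       1.642
  Δ           0.03342    -0.06684     -0.1003
  eq          0.04408    0.003292       1.542
  solve Keq expr → x = -0.03342; check Q = 9.0080e-04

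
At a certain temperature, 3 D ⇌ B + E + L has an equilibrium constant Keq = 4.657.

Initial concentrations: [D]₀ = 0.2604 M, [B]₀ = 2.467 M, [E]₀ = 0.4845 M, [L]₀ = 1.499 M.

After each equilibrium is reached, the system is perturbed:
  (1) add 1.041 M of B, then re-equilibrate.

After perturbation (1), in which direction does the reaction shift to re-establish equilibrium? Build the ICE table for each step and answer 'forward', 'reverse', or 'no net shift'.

Direction: reverse

Q₀ = 101.5 vs Keq = 4.657 ⇒ Q>K, reverse
Step 1:
                    D           B           E           L
  Initial      0.2604       2.467      0.4845       1.499
  Change       0.3697     -0.1232     -0.1232     -0.1232
  Equil        0.6301       2.344      0.3613       1.376
  solve Keq expr → x = -0.1232; check Q = 4.657
Then add 1.041 M of B.
Step 2:
                    D           B           E           L
  Initial      0.6301       3.385      0.3613       1.376
  Change      0.06302    -0.02101    -0.02101    -0.02101
  Equil        0.6931       3.364      0.3403       1.355
  solve Keq expr → x = -0.02101; check Q = 4.657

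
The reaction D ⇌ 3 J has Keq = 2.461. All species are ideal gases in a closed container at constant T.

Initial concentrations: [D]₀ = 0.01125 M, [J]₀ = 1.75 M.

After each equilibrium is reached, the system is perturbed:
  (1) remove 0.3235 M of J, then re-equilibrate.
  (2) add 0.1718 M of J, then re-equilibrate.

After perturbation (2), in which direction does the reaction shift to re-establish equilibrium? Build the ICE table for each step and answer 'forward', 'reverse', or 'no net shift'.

Q₀ = 476.4 vs Keq = 2.461 ⇒ Q>K, reverse
Step 1:
                   D          J
  init       0.01125       1.75
  Δ           0.2837    -0.8512
  eq           0.295     0.8988
  solve Keq expr → x = -0.2837; check Q = 2.461
Then remove 0.3235 M of J.
Step 2:
                   D          J
  init         0.295     0.5753
  Δ         -0.07848     0.2355
  eq          0.2165     0.8107
  solve Keq expr → x = 0.07848; check Q = 2.461
Then add 0.1718 M of J.
Step 3:
                   D          J
  init        0.2165     0.9825
  Δ          0.04113    -0.1234
  eq          0.2576     0.8591
  solve Keq expr → x = -0.04113; check Q = 2.461

Direction: reverse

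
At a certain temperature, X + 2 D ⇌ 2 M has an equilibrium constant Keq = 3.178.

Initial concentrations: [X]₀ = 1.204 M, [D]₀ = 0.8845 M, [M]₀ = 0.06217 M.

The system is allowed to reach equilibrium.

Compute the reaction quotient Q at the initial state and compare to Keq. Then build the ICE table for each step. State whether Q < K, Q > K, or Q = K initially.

Q₀ = 0.004103; Q < K (proceeds forward)

Q₀ = 0.004103 vs Keq = 3.178 ⇒ Q<K, forward
Step 1:
                  X         D         M
  init        1.204    0.8845   0.06217
  Δ         -0.2685    -0.537     0.537
  eq         0.9355    0.3475    0.5992
  solve Keq expr → x = 0.2685; check Q = 3.178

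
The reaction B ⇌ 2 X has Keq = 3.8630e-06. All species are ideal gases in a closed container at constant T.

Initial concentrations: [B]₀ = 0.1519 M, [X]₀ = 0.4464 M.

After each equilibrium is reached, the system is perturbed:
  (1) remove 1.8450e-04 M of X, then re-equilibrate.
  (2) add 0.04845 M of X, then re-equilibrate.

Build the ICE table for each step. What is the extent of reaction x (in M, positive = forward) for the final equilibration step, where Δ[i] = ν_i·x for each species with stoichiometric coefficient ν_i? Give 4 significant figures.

Q₀ = 1.312 vs Keq = 3.8630e-06 ⇒ Q>K, reverse
Step 1:
                    B           X
  Initial      0.1519      0.4464
  Change       0.2226     -0.4452
  Equil        0.3745    0.001203
  solve Keq expr → x = -0.2226; check Q = 3.8630e-06
Then remove 1.8450e-04 M of X.
Step 2:
                    B           X
  Initial      0.3745    0.001018
  Change  -9.2176e-05  1.8435e-04
  Equil        0.3744    0.001203
  solve Keq expr → x = 9.2176e-05; check Q = 3.8630e-06
Then add 0.04845 M of X.
Step 3:
                    B           X
  Initial      0.3744     0.04965
  Change      0.02421    -0.04841
  Equil        0.3986    0.001241
  solve Keq expr → x = -0.02421; check Q = 3.8630e-06

x = -0.02421 M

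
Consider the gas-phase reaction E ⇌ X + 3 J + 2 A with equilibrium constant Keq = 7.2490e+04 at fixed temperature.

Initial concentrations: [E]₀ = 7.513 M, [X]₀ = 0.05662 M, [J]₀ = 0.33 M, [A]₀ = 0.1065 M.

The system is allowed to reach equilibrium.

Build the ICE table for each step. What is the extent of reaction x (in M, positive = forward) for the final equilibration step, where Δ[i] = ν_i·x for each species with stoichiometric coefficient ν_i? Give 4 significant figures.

x = 3.628 M

Q₀ = 3.0718e-06 vs Keq = 7.2490e+04 ⇒ Q<K, forward
Step 1:
                   E          X          J          A
  Initial      7.513    0.05662       0.33     0.1065
  Change      -3.628      3.628      10.88      7.256
  Equil        3.885      3.685      11.21      7.362
  solve Keq expr → x = 3.628; check Q = 7.2490e+04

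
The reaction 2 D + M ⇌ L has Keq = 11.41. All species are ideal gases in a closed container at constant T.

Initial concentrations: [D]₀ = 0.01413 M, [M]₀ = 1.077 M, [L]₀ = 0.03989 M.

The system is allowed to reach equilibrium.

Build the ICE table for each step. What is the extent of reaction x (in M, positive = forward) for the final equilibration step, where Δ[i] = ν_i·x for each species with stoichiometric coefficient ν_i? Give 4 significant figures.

x = -0.01519 M

Q₀ = 185.5 vs Keq = 11.41 ⇒ Q>K, reverse
Step 1:
                    D           M           L
  Initial     0.01413       1.077     0.03989
  Change      0.03039     0.01519    -0.01519
  Equil       0.04452       1.092      0.0247
  solve Keq expr → x = -0.01519; check Q = 11.41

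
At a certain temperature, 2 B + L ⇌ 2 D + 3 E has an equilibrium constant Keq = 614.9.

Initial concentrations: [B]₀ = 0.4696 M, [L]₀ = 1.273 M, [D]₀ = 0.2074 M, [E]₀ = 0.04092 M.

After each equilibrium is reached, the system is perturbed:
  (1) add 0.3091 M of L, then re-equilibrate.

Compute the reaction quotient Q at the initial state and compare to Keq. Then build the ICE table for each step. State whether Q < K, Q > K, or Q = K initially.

Q₀ = 1.0499e-05 vs Keq = 614.9 ⇒ Q<K, forward
Step 1:
                    B           L           D           E
  I            0.4696       1.273      0.2074     0.04092
  C           -0.4536     -0.2268      0.4536      0.6804
  E           0.01597       1.046       0.661      0.7214
  solve Keq expr → x = 0.2268; check Q = 614.9
Then add 0.3091 M of L.
Step 2:
                    B           L           D           E
  I           0.01597       1.355       0.661      0.7214
  C         -0.001816 -9.0779e-04    0.001816    0.002723
  E           0.01415       1.354      0.6628      0.7241
  solve Keq expr → x = 9.0779e-04; check Q = 614.9

Q₀ = 1.0499e-05; Q < K (proceeds forward)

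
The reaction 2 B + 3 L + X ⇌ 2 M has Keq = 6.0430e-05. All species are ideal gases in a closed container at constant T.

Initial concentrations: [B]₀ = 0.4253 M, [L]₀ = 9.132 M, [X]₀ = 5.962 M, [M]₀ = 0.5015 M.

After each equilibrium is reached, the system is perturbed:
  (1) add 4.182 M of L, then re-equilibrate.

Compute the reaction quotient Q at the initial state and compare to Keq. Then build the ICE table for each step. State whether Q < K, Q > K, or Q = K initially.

Q₀ = 3.0624e-04 vs Keq = 6.0430e-05 ⇒ Q>K, reverse
Step 1:
                   B          L          X          M
  I           0.4253      9.132      5.962     0.5015
  C           0.1726     0.2589    0.08628    -0.1726
  E           0.5979      9.391      6.048     0.3289
  solve Keq expr → x = -0.08628; check Q = 6.0430e-05
Then add 4.182 M of L.
Step 2:
                   B          L          X          M
  I           0.5979      13.57      6.048     0.3289
  C          -0.1183    -0.1775   -0.05917     0.1183
  E           0.4795       13.4      5.989     0.4473
  solve Keq expr → x = 0.05917; check Q = 6.0430e-05

Q₀ = 3.0624e-04; Q > K (proceeds reverse)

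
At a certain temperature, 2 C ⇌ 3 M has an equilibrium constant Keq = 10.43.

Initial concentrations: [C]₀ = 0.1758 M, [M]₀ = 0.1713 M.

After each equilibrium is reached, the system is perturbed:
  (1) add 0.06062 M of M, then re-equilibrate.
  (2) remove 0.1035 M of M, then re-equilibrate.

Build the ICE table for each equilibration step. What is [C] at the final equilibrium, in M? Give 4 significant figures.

[C]_eq = 0.05381 M

Q₀ = 0.1626 vs Keq = 10.43 ⇒ Q<K, forward
Step 1:
                   C          M
  Initial     0.1758     0.1713
  Change     -0.1139     0.1708
  Equil      0.06195     0.3421
  solve Keq expr → x = 0.05693; check Q = 10.43
Then add 0.06062 M of M.
Step 2:
                   C          M
  Initial    0.06195     0.4027
  Change     0.01195   -0.01793
  Equil       0.0739     0.3848
  solve Keq expr → x = -0.005976; check Q = 10.43
Then remove 0.1035 M of M.
Step 3:
                   C          M
  Initial     0.0739     0.2813
  Change    -0.02009    0.03014
  Equil      0.05381     0.3114
  solve Keq expr → x = 0.01005; check Q = 10.43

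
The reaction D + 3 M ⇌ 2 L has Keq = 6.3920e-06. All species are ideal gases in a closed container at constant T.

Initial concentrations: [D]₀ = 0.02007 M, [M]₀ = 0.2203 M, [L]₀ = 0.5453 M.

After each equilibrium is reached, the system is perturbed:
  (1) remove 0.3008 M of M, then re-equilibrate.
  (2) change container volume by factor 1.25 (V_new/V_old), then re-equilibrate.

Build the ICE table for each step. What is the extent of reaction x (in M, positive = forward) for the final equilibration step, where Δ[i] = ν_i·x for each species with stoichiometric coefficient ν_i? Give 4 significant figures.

x = -6.8880e-05 M

Q₀ = 1386 vs Keq = 6.3920e-06 ⇒ Q>K, reverse
Step 1:
                  D         M         L
  Initial   0.02007    0.2203    0.5453
  Change     0.2719    0.8158   -0.5439
  Equil       0.292     1.036  0.001441
  solve Keq expr → x = -0.2719; check Q = 6.3920e-06
Then remove 0.3008 M of M.
Step 2:
                  D         M         L
  Initial     0.292    0.7353  0.001441
  Change  2.8874e-04 8.6621e-04 -5.7747e-04
  Equil      0.2923    0.7362 8.6333e-04
  solve Keq expr → x = -2.8874e-04; check Q = 6.3920e-06
Then change container volume by factor 1.25 (V_new/V_old).
Step 3:
                  D         M         L
  Initial    0.2338    0.5889 6.9067e-04
  Change  6.8880e-05 2.0664e-04 -1.3776e-04
  Equil      0.2339    0.5891 5.5290e-04
  solve Keq expr → x = -6.8880e-05; check Q = 6.3920e-06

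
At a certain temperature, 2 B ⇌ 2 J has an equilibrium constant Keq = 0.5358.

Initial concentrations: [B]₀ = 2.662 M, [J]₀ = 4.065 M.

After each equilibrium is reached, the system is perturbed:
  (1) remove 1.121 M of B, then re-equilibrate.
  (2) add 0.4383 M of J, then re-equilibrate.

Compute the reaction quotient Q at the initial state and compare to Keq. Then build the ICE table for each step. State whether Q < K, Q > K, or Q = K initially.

Q₀ = 2.332 vs Keq = 0.5358 ⇒ Q>K, reverse
Step 1:
                  B         J
  Initial     2.662     4.065
  Change      1.222    -1.222
  Equil       3.884     2.843
  solve Keq expr → x = -0.611; check Q = 0.5358
Then remove 1.121 M of B.
Step 2:
                  B         J
  Initial     2.763     2.843
  Change     0.4738   -0.4738
  Equil       3.237     2.369
  solve Keq expr → x = -0.2369; check Q = 0.5358
Then add 0.4383 M of J.
Step 3:
                  B         J
  Initial     3.237     2.808
  Change     0.2531   -0.2531
  Equil        3.49     2.554
  solve Keq expr → x = -0.1265; check Q = 0.5358

Q₀ = 2.332; Q > K (proceeds reverse)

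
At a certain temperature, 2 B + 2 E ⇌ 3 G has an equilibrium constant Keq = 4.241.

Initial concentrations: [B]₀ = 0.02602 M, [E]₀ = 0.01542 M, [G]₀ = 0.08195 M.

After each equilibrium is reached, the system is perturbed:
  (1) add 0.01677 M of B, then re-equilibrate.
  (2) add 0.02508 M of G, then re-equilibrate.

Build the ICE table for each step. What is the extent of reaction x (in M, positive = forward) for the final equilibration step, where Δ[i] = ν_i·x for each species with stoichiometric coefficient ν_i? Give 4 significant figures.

x = -0.005269 M

Q₀ = 3419 vs Keq = 4.241 ⇒ Q>K, reverse
Step 1:
                    B           E           G
  Initial     0.02602     0.01542     0.08195
  Change      0.03294     0.03294    -0.04941
  Equil       0.05896     0.04836     0.03254
  solve Keq expr → x = -0.01647; check Q = 4.241
Then add 0.01677 M of B.
Step 2:
                    B           E           G
  Initial     0.07573     0.04836     0.03254
  Change    -0.002501   -0.002501    0.003751
  Equil       0.07323     0.04586      0.0363
  solve Keq expr → x = 0.00125; check Q = 4.241
Then add 0.02508 M of G.
Step 3:
                    B           E           G
  Initial     0.07323     0.04586     0.06138
  Change      0.01054     0.01054    -0.01581
  Equil       0.08376     0.05639     0.04557
  solve Keq expr → x = -0.005269; check Q = 4.241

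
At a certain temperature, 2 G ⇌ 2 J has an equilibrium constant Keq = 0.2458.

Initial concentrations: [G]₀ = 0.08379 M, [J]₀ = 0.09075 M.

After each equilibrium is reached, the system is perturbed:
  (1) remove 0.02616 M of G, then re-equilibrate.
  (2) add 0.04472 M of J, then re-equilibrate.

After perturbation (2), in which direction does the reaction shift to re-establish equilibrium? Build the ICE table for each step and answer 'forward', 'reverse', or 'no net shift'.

Q₀ = 1.173 vs Keq = 0.2458 ⇒ Q>K, reverse
Step 1:
                  G         J
  init      0.08379   0.09075
  Δ          0.0329   -0.0329
  eq         0.1167   0.05785
  solve Keq expr → x = -0.01645; check Q = 0.2458
Then remove 0.02616 M of G.
Step 2:
                  G         J
  init      0.09053   0.05785
  Δ        0.008671 -0.008671
  eq         0.0992   0.04918
  solve Keq expr → x = -0.004335; check Q = 0.2458
Then add 0.04472 M of J.
Step 3:
                  G         J
  init       0.0992    0.0939
  Δ          0.0299   -0.0299
  eq         0.1291     0.064
  solve Keq expr → x = -0.01495; check Q = 0.2458

Direction: reverse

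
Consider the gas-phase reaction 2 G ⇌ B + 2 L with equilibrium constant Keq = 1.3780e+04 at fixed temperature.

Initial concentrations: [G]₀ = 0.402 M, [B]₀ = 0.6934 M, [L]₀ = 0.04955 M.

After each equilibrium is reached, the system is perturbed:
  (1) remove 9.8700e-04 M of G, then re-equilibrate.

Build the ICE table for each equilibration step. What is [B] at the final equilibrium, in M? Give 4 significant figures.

[B]_eq = 0.8921 M

Q₀ = 0.01053 vs Keq = 1.3780e+04 ⇒ Q<K, forward
Step 1:
                  G         B         L
  Initial     0.402    0.6934   0.04955
  Change    -0.3984    0.1992    0.3984
  Equil    0.003605    0.8926    0.4479
  solve Keq expr → x = 0.1992; check Q = 1.3780e+04
Then remove 9.8700e-04 M of G.
Step 2:
                  G         B         L
  Initial  0.002618    0.8926    0.4479
  Change  9.7814e-04 -4.8907e-04 -9.7814e-04
  Equil    0.003596    0.8921     0.447
  solve Keq expr → x = -4.8907e-04; check Q = 1.3780e+04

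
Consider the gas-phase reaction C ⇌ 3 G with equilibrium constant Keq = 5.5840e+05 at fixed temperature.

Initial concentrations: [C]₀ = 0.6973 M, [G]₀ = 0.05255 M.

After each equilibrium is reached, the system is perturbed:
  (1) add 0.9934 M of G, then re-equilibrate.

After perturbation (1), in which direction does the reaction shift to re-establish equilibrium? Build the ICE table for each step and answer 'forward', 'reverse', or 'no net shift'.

Q₀ = 2.0811e-04 vs Keq = 5.5840e+05 ⇒ Q<K, forward
Step 1:
                   C          G
  I           0.6973    0.05255
  C          -0.6973      2.092
  E       1.7659e-05      2.144
  solve Keq expr → x = 0.6973; check Q = 5.5840e+05
Then add 0.9934 M of G.
Step 2:
                   C          G
  I       1.7659e-05      3.138
  C       3.7661e-05 -1.1298e-04
  E       5.5320e-05      3.138
  solve Keq expr → x = -3.7661e-05; check Q = 5.5840e+05

Direction: reverse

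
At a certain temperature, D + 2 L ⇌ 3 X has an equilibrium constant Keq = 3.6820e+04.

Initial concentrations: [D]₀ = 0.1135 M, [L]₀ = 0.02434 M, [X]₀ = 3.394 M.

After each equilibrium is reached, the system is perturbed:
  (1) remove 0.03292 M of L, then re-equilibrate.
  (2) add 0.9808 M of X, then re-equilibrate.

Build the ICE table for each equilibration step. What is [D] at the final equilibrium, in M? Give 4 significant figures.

[D]_eq = 0.1719 M

Q₀ = 5.8143e+05 vs Keq = 3.6820e+04 ⇒ Q>K, reverse
Step 1:
                    D           L           X
  init         0.1135     0.02434       3.394
  Δ           0.02928     0.05857    -0.08785
  eq           0.1428     0.08291       3.306
  solve Keq expr → x = -0.02928; check Q = 3.6820e+04
Then remove 0.03292 M of L.
Step 2:
                    D           L           X
  init         0.1428     0.04999       3.306
  Δ           0.01384     0.02768    -0.04153
  eq           0.1566     0.07767       3.265
  solve Keq expr → x = -0.01384; check Q = 3.6820e+04
Then add 0.9808 M of X.
Step 3:
                    D           L           X
  init         0.1566     0.07767       4.245
  Δ           0.01526     0.03051    -0.04577
  eq           0.1719      0.1082         4.2
  solve Keq expr → x = -0.01526; check Q = 3.6820e+04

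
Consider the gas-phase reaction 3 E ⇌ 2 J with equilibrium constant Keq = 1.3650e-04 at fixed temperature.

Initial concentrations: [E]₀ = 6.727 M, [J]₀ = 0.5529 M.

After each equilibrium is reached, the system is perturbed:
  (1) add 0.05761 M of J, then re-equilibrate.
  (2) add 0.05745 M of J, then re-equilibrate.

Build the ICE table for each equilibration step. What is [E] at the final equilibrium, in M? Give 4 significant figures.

Q₀ = 0.001004 vs Keq = 1.3650e-04 ⇒ Q>K, reverse
Step 1:
                  E         J
  init        6.727    0.5529
  Δ          0.4896   -0.3264
  eq          7.217    0.2265
  solve Keq expr → x = -0.1632; check Q = 1.3650e-04
Then add 0.05761 M of J.
Step 2:
                  E         J
  init        7.217    0.2841
  Δ          0.0807   -0.0538
  eq          7.297    0.2303
  solve Keq expr → x = -0.0269; check Q = 1.3650e-04
Then add 0.05745 M of J.
Step 3:
                  E         J
  init        7.297    0.2878
  Δ         0.08045  -0.05363
  eq          7.378    0.2341
  solve Keq expr → x = -0.02682; check Q = 1.3650e-04

[E]_eq = 7.378 M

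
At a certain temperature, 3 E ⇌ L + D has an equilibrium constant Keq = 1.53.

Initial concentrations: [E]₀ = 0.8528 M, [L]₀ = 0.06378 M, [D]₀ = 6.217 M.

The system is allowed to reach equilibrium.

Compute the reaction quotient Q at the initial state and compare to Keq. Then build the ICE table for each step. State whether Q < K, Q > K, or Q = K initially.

Q₀ = 0.6393; Q < K (proceeds forward)

Q₀ = 0.6393 vs Keq = 1.53 ⇒ Q<K, forward
Step 1:
                  E         L         D
  init       0.8528   0.06378     6.217
  Δ         -0.1098   0.03659   0.03659
  eq          0.743    0.1004     6.254
  solve Keq expr → x = 0.03659; check Q = 1.53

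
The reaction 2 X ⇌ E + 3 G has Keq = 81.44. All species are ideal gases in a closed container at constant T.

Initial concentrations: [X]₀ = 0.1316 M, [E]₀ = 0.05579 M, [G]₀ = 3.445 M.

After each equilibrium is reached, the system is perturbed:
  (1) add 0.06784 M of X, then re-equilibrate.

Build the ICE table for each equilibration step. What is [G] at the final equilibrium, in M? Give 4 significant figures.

Q₀ = 131.7 vs Keq = 81.44 ⇒ Q>K, reverse
Step 1:
                   X          E          G
  init        0.1316    0.05579      3.445
  Δ          0.01898  -0.009488   -0.02847
  eq          0.1506     0.0463      3.417
  solve Keq expr → x = -0.009488; check Q = 81.44
Then add 0.06784 M of X.
Step 2:
                   X          E          G
  init        0.2184     0.0463      3.417
  Δ         -0.03641     0.0182    0.05461
  eq           0.182    0.06451      3.471
  solve Keq expr → x = 0.0182; check Q = 81.44

[G]_eq = 3.471 M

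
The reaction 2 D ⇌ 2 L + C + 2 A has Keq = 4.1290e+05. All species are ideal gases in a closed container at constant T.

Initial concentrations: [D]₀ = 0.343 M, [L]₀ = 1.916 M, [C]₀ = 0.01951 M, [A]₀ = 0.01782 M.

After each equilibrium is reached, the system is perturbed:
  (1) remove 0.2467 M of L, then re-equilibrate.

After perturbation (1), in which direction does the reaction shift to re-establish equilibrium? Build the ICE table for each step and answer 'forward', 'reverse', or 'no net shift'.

Q₀ = 1.9332e-04 vs Keq = 4.1290e+05 ⇒ Q<K, forward
Step 1:
                   D          L          C          A
  init         0.343      1.916    0.01951    0.01782
  Δ          -0.3424     0.3424     0.1712     0.3424
  eq      5.5300e-04      2.258     0.1907     0.3603
  solve Keq expr → x = 0.1712; check Q = 4.1290e+05
Then remove 0.2467 M of L.
Step 2:
                   D          L          C          A
  init    5.5300e-04      2.012     0.1907     0.3603
  Δ       -6.0271e-05 6.0271e-05 3.0135e-05 6.0271e-05
  eq      4.9273e-04      2.012     0.1908     0.3603
  solve Keq expr → x = 3.0135e-05; check Q = 4.1290e+05

Direction: forward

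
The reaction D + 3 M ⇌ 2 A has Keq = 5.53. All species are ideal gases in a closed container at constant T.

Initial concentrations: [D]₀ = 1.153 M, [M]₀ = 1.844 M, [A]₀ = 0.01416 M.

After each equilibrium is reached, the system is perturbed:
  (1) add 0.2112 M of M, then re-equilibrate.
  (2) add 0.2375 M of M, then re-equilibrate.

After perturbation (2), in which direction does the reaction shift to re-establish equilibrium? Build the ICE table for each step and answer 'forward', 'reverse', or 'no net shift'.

Direction: forward

Q₀ = 2.7734e-05 vs Keq = 5.53 ⇒ Q<K, forward
Step 1:
                  D         M         A
  Initial     1.153     1.844   0.01416
  Change    -0.4247    -1.274    0.8494
  Equil      0.7283    0.5699    0.8635
  solve Keq expr → x = 0.4247; check Q = 5.53
Then add 0.2112 M of M.
Step 2:
                  D         M         A
  Initial    0.7283    0.7811    0.8635
  Change   -0.05079   -0.1524    0.1016
  Equil      0.6775    0.6288    0.9651
  solve Keq expr → x = 0.05079; check Q = 5.53
Then add 0.2375 M of M.
Step 3:
                  D         M         A
  Initial    0.6775    0.8663    0.9651
  Change   -0.05647   -0.1694    0.1129
  Equil      0.6211    0.6969     1.078
  solve Keq expr → x = 0.05647; check Q = 5.53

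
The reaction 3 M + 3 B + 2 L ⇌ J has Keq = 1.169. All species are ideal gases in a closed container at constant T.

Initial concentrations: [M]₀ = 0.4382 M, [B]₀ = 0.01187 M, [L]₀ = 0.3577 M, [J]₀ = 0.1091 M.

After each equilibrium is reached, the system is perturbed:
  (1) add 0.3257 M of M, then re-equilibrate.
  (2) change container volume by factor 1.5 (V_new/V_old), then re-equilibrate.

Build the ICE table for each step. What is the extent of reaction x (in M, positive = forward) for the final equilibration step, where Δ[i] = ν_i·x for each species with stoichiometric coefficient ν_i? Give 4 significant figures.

Q₀ = 6.0592e+06 vs Keq = 1.169 ⇒ Q>K, reverse
Step 1:
                   M          B          L          J
  Initial     0.4382    0.01187     0.3577     0.1091
  Change      0.3114     0.3114     0.2076    -0.1038
  Equil       0.7496     0.3232     0.5653   0.005313
  solve Keq expr → x = -0.1038; check Q = 1.169
Then add 0.3257 M of M.
Step 2:
                   M          B          L          J
  Initial      1.075     0.3232     0.5653   0.005313
  Change    -0.01939   -0.01939   -0.01293   0.006464
  Equil        1.056     0.3038     0.5523    0.01178
  solve Keq expr → x = 0.006464; check Q = 1.169
Then change container volume by factor 1.5 (V_new/V_old).
Step 3:
                   M          B          L          J
  Initial     0.7039     0.2026     0.3682   0.007851
  Change     0.02136    0.02136    0.01424  -0.007118
  Equil       0.7253     0.2239     0.3825 7.3242e-04
  solve Keq expr → x = -0.007118; check Q = 1.169

x = -0.007118 M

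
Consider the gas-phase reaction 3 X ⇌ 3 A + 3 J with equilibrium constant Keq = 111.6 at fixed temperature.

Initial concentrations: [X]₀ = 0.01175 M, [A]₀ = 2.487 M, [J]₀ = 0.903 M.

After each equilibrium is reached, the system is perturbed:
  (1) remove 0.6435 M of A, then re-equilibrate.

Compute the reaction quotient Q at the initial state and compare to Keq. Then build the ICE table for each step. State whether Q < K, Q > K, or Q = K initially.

Q₀ = 6.9820e+06; Q > K (proceeds reverse)

Q₀ = 6.9820e+06 vs Keq = 111.6 ⇒ Q>K, reverse
Step 1:
                    X           A           J
  I           0.01175       2.487       0.903
  C            0.2761     -0.2761     -0.2761
  E            0.2879       2.211      0.6269
  solve Keq expr → x = -0.09204; check Q = 111.6
Then remove 0.6435 M of A.
Step 2:
                    X           A           J
  I            0.2879       1.567      0.6269
  C          -0.05709     0.05709     0.05709
  E            0.2308       1.624       0.684
  solve Keq expr → x = 0.01903; check Q = 111.6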